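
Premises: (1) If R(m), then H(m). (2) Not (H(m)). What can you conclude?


Modus tollens: from (P → Q) and ¬Q, infer ¬P.
Q = 'H(m)' is denied; since P → Q, P must also fail.

Not (R(m)).


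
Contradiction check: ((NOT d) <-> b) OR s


Truth table over {b, d, s}:
b | d | s | φ
-------------
F | F | F | F
T | F | F | T
F | T | F | T
T | T | F | F
F | F | T | T
T | F | T | T
F | T | T | T
T | T | T | T
Satisfying assignment at row 2: b=T, d=F, s=F gives T.

No, it is not a contradiction.


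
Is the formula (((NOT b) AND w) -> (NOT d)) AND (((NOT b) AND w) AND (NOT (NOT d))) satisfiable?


Check all 8 assignments over {b, d, w}:
b | d | w | φ
-------------
F | F | F | F
T | F | F | F
F | T | F | F
T | T | F | F
F | F | T | F
T | F | T | F
F | T | T | F
T | T | T | F
No assignment makes the formula true.

Unsatisfiable.


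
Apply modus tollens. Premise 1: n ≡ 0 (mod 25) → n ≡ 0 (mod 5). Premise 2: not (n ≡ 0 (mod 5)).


Modus tollens: from (P → Q) and ¬Q, infer ¬P.
Q = 'n ≡ 0 (mod 5)' is denied; since P → Q, P must also fail.

Not (n ≡ 0 (mod 25)).


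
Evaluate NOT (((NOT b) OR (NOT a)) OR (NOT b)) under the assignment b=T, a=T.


Substitute b=T, a=T:
NOT b = F
NOT a = F
(NOT b) OR (NOT a) = F OR F = F
NOT b = F
((NOT b) OR (NOT a)) OR (NOT b) = F OR F = F
NOT (((NOT b) OR (NOT a)) OR (NOT b)) = T

T


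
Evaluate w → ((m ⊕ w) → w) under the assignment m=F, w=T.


Substitute m=F, w=T:
m ⊕ w = F ⊕ T = T
(m ⊕ w) → w = T → T = T
w → ((m ⊕ w) → w) = T → T = T

T


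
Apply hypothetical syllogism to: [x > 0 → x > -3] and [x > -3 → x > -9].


Hypothetical syllogism: from (P → Q) and (Q → R), infer (P → R).
Chain the two implications through the shared middle term 'x > -3'.

x > 0 → x > -9


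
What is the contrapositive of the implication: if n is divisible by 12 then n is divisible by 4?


The contrapositive of (P → Q) is (¬Q → ¬P); it is logically equivalent to the original.
Here P = 'n is divisible by 12' and Q = 'n is divisible by 4'.

If not (n is divisible by 4), then not (n is divisible by 12).


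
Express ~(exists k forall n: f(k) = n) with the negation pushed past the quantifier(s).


Negation flips each quantifier (∀↔∃) and negates the inner predicate.
¬(exists k forall n: φ) = forall k exists n: ¬φ.

forall k exists n: ~(f(k) = n)


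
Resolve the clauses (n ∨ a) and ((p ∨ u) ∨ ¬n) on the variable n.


The clauses contain complementary literals n and ¬n.
Resolution eliminates this pair and disjoins the remaining literals (merging duplicates).

((a ∨ u) ∨ p)


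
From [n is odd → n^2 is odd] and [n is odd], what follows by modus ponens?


Modus ponens: from (P → Q) and P, infer Q.
P = 'n is odd' is asserted, and P → Q holds, so Q follows.

n^2 is odd.


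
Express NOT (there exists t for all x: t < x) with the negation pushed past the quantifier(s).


Negation flips each quantifier (∀↔∃) and negates the inner predicate.
¬(there exists t for all x: φ) = for all t there exists x: ¬φ.

for all t there exists x: NOT(t < x)


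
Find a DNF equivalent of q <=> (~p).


Step 1: q ↔ (¬p) is true exactly when both agree: (q ∧ (¬p)) ∨ (¬q ∧ ¬(¬p)).
Step 2: Eliminate any double negations (¬¬X = X).

(q & (~p)) | ((~q) & p)


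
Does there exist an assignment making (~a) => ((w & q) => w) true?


Search for a satisfying assignment over {a, q, w}.
Try a=False, q=False, w=False: the formula evaluates to True.
A satisfying assignment exists.

Satisfiable.


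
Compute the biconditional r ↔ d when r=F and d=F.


Biconditional is true when both operands have the same truth value.
Substitute: r=F, d=F.
F ↔ F evaluates to T.

T


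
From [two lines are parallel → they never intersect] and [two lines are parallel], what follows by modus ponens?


Modus ponens: from (P → Q) and P, infer Q.
P = 'two lines are parallel' is asserted, and P → Q holds, so Q follows.

they never intersect.


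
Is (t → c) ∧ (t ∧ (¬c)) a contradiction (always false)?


Truth table over {c, t}:
c | t | φ
---------
F | F | F
T | F | F
F | T | F
T | T | F
Every row is false.

Yes, it is a contradiction.


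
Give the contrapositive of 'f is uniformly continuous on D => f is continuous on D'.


The contrapositive of (P → Q) is (¬Q → ¬P); it is logically equivalent to the original.
Here P = 'f is uniformly continuous on D' and Q = 'f is continuous on D'.

If not (f is continuous on D), then not (f is uniformly continuous on D).


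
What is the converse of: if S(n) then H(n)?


The converse of (P → Q) is (Q → P). It is not in general equivalent to the original.
Here P = 'S(n)' and Q = 'H(n)'.

If H(n), then S(n).


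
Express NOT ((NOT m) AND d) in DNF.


Step 1: Apply De Morgan: ¬((¬m) ∧ d) = ¬(¬m) ∨ ¬d.
Step 2: Eliminate any double negations (¬¬X = X).

m OR (NOT d)


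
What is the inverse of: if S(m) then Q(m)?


The inverse of (P → Q) is (¬P → ¬Q). It is equivalent to the converse, not to the original.
Here P = 'S(m)' and Q = 'Q(m)'.

If not (S(m)), then not (Q(m)).


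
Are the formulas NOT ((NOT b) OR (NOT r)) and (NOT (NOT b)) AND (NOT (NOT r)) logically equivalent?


Compare truth tables:
b | r | φ | ψ
-------------
F | F | F | F
T | F | F | F
F | T | F | F
T | T | T | T
The columns φ and ψ agree on every row.

Yes, they are logically equivalent.


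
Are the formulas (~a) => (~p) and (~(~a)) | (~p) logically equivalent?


Compare truth tables:
a | p | φ | ψ
-------------
False | False | True | True
True | False | True | True
False | True | False | False
True | True | True | True
The columns φ and ψ agree on every row.

Yes, they are logically equivalent.


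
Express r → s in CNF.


Step 1: Rewrite r → s as ¬r ∨ s.

(¬r) ∨ s


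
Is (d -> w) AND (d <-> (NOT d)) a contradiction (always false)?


Truth table over {d, w}:
d | w | φ
---------
F | F | F
T | F | F
F | T | F
T | T | F
Every row is false.

Yes, it is a contradiction.


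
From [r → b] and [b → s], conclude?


Hypothetical syllogism: from (P → Q) and (Q → R), infer (P → R).
Chain the two implications through the shared middle term 'b'.

r → s


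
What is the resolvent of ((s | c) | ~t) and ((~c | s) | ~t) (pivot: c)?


The clauses contain complementary literals c and ~c.
Resolution eliminates this pair and disjoins the remaining literals (merging duplicates).

(s | ~t)


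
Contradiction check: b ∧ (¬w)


Truth table over {b, w}:
b | w | φ
---------
F | F | F
T | F | T
F | T | F
T | T | F
Satisfying assignment at row 2: b=T, w=F gives T.

No, it is not a contradiction.


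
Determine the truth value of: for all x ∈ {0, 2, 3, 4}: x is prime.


Evaluate the predicate on each element: 0:F, 2:T, 3:T, 4:F.
Counterexample x = 0 fails the predicate.

F


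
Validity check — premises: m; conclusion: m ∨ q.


This matches the form of disjunction introduction: the conclusion follows in every model of the premises.

Valid.


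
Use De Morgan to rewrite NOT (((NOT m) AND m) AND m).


De Morgan: the negation of a conjunction is the disjunction of the negations.
Distribute NOT across AND, flipping it to OR, and negate each literal.

(m OR (NOT m)) OR (NOT m)


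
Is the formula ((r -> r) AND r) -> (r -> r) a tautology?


Build the truth table over {r}:
r | φ
-----
F | T
T | T
Every row evaluates to true.

Yes, it is a tautology.


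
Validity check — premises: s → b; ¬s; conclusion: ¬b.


This is denying the antecedent (fallacy). There exist truth assignments where the premises are all true but the conclusion is false.

Invalid.


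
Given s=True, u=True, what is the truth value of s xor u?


Exclusive or is true when exactly one operand is true.
Substitute: s=True, u=True.
True xor True evaluates to False.

False


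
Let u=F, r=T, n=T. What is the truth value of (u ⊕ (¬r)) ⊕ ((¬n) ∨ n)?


Substitute u=F, r=T, n=T:
¬r = F
u ⊕ (¬r) = F ⊕ F = F
¬n = F
(¬n) ∨ n = F ∨ T = T
(u ⊕ (¬r)) ⊕ ((¬n) ∨ n) = F ⊕ T = T

T


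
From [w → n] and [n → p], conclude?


Hypothetical syllogism: from (P → Q) and (Q → R), infer (P → R).
Chain the two implications through the shared middle term 'n'.

w → p


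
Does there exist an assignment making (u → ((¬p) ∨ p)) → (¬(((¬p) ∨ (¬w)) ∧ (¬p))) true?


Search for a satisfying assignment over {p, u, w}.
Try p=T, u=F, w=F: the formula evaluates to T.
A satisfying assignment exists.

Satisfiable.


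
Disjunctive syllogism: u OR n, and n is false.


Disjunctive syllogism: from (P ∨ Q) and ¬P, infer Q.
One disjunct, 'n', is ruled out; the other must hold.

u


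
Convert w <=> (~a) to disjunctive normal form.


Step 1: w ↔ (¬a) is true exactly when both agree: (w ∧ (¬a)) ∨ (¬w ∧ ¬(¬a)).
Step 2: Eliminate any double negations (¬¬X = X).

(w & (~a)) | ((~w) & a)


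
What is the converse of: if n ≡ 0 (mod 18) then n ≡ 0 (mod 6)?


The converse of (P → Q) is (Q → P). It is not in general equivalent to the original.
Here P = 'n ≡ 0 (mod 18)' and Q = 'n ≡ 0 (mod 6)'.

If n ≡ 0 (mod 6), then n ≡ 0 (mod 18).


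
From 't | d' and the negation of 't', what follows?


Disjunctive syllogism: from (P ∨ Q) and ¬P, infer Q.
One disjunct, 't', is ruled out; the other must hold.

d


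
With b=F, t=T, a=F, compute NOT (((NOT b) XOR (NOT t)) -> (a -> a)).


Substitute b=F, t=T, a=F:
NOT b = T
NOT t = F
(NOT b) XOR (NOT t) = T XOR F = T
a -> a = F -> F = T
((NOT b) XOR (NOT t)) -> (a -> a) = T -> T = T
NOT (((NOT b) XOR (NOT t)) -> (a -> a)) = F

F


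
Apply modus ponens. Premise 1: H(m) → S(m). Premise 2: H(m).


Modus ponens: from (P → Q) and P, infer Q.
P = 'H(m)' is asserted, and P → Q holds, so Q follows.

S(m).


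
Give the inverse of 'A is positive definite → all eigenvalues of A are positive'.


The inverse of (P → Q) is (¬P → ¬Q). It is equivalent to the converse, not to the original.
Here P = 'A is positive definite' and Q = 'all eigenvalues of A are positive'.

If not (A is positive definite), then not (all eigenvalues of A are positive).


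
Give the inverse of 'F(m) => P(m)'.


The inverse of (P → Q) is (¬P → ¬Q). It is equivalent to the converse, not to the original.
Here P = 'F(m)' and Q = 'P(m)'.

If not (F(m)), then not (P(m)).


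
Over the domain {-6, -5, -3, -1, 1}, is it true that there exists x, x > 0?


Evaluate the predicate on each element: -6:F, -5:F, -3:F, -1:F, 1:T.
Witness x = 1 satisfies the predicate.

T


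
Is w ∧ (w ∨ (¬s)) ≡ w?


Compare truth tables:
s | w | φ | ψ
-------------
F | F | F | F
T | F | F | F
F | T | T | T
T | T | T | T
The columns φ and ψ agree on every row.

Yes, they are logically equivalent.


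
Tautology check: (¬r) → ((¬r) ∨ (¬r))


Build the truth table over {r}:
r | φ
-----
F | T
T | T
Every row evaluates to true.

Yes, it is a tautology.


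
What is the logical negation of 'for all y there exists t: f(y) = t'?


Negation flips each quantifier (∀↔∃) and negates the inner predicate.
¬(for all y there exists t: φ) = there exists y for all t: ¬φ.

there exists y for all t: NOT(f(y) = t)


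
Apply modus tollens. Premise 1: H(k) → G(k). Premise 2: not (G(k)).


Modus tollens: from (P → Q) and ¬Q, infer ¬P.
Q = 'G(k)' is denied; since P → Q, P must also fail.

Not (H(k)).


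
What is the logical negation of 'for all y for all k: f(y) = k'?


Negation flips each quantifier (∀↔∃) and negates the inner predicate.
¬(for all y for all k: φ) = there exists y there exists k: ¬φ.

there exists y there exists k: NOT(f(y) = k)


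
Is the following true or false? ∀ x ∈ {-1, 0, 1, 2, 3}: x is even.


Evaluate the predicate on each element: -1:F, 0:T, 1:F, 2:T, 3:F.
Counterexample x = -1 fails the predicate.

F


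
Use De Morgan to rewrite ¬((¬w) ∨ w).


De Morgan: the negation of a disjunction is the conjunction of the negations.
Distribute ¬ across ∨, flipping it to ∧, and negate each literal.

w ∧ (¬w)


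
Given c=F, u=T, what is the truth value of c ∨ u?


Disjunction is false only when both operands are false.
Substitute: c=F, u=T.
F ∨ T evaluates to T.

T


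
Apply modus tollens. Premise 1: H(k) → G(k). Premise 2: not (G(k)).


Modus tollens: from (P → Q) and ¬Q, infer ¬P.
Q = 'G(k)' is denied; since P → Q, P must also fail.

Not (H(k)).


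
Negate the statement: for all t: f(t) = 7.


¬(for all x: φ) = there exists x: ¬φ, and ¬(there exists x: φ) = for all x: ¬φ.
Apply to the universal statement.

there exists t: NOT(f(t) = 7)


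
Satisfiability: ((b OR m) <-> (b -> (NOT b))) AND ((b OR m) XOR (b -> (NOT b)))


Check all 4 assignments over {b, m}:
b | m | φ
---------
F | F | F
T | F | F
F | T | F
T | T | F
No assignment makes the formula true.

Unsatisfiable.


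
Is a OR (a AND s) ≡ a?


Compare truth tables:
a | s | φ | ψ
-------------
F | F | F | F
T | F | T | T
F | T | F | F
T | T | T | T
The columns φ and ψ agree on every row.

Yes, they are logically equivalent.


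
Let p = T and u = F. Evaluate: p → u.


Implication is false only when antecedent is true and consequent is false.
Substitute: p=T, u=F.
T → F evaluates to F.

F


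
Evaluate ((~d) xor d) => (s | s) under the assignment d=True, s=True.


Substitute d=True, s=True:
~d = False
(~d) xor d = False xor True = True
s | s = True | True = True
((~d) xor d) => (s | s) = True => True = True

True


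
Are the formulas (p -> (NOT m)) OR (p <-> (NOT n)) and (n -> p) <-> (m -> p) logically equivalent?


Compare truth tables:
m | n | p | φ | ψ
-----------------
F | F | F | T | T
T | F | F | T | F
F | T | F | T | F
T | T | F | T | T
F | F | T | T | T
T | F | T | T | T
F | T | T | T | T
T | T | T | F | T
They differ at row 2 (m=T, n=F, p=F): φ=T but ψ=F.

No, they are not logically equivalent.


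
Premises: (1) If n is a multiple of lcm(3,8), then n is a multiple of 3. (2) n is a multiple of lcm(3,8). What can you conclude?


Modus ponens: from (P → Q) and P, infer Q.
P = 'n is a multiple of lcm(3,8)' is asserted, and P → Q holds, so Q follows.

n is a multiple of 3.


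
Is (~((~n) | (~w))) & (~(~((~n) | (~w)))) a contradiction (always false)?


Truth table over {n, w}:
n | w | φ
---------
False | False | False
True | False | False
False | True | False
True | True | False
Every row is false.

Yes, it is a contradiction.


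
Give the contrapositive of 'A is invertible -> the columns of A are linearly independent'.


The contrapositive of (P → Q) is (¬Q → ¬P); it is logically equivalent to the original.
Here P = 'A is invertible' and Q = 'the columns of A are linearly independent'.

If not (the columns of A are linearly independent), then not (A is invertible).


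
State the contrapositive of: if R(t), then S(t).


The contrapositive of (P → Q) is (¬Q → ¬P); it is logically equivalent to the original.
Here P = 'R(t)' and Q = 'S(t)'.

If not (S(t)), then not (R(t)).


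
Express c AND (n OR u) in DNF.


Step 1: Distribute ∧ over ∨: c ∧ (n ∨ u) = (c ∧ n) ∨ (c ∧ u).

(c AND n) OR (c AND u)


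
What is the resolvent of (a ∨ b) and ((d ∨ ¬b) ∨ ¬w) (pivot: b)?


The clauses contain complementary literals b and ¬b.
Resolution eliminates this pair and disjoins the remaining literals (merging duplicates).

((a ∨ d) ∨ ¬w)


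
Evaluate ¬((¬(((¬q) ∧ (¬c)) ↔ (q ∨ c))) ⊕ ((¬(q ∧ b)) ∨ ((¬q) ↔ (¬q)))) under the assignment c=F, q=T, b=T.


Substitute c=F, q=T, b=T:
… (earlier sub-steps elided)
((¬q) ∧ (¬c)) ↔ (q ∨ c) = F ↔ T = F
¬(((¬q) ∧ (¬c)) ↔ (q ∨ c)) = T
q ∧ b = T ∧ T = T
¬(q ∧ b) = F
¬q = F
¬q = F
(¬q) ↔ (¬q) = F ↔ F = T
(¬(q ∧ b)) ∨ ((¬q) ↔ (¬q)) = F ∨ T = T
(¬(((¬q) ∧ (¬c)) ↔ (q ∨ c))) ⊕ ((¬(q ∧ b)) ∨ ((¬q) ↔ (¬q))) = T ⊕ T = F
¬((¬(((¬q) ∧ (¬c)) ↔ (q ∨ c))) ⊕ ((¬(q ∧ b)) ∨ ((¬q) ↔ (¬q)))) = T

T


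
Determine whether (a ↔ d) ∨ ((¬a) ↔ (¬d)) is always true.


Build the truth table over {a, d}:
a | d | φ
---------
F | F | T
T | F | F
F | T | F
T | T | T
Counterexample at row 2: with a=T, d=F, the formula is F.

No, it is not a tautology.


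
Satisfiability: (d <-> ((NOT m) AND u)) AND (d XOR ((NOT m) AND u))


Check all 8 assignments over {d, m, u}:
d | m | u | φ
-------------
F | F | F | F
T | F | F | F
F | T | F | F
T | T | F | F
F | F | T | F
T | F | T | F
F | T | T | F
T | T | T | F
No assignment makes the formula true.

Unsatisfiable.


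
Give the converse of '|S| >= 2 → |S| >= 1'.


The converse of (P → Q) is (Q → P). It is not in general equivalent to the original.
Here P = '|S| >= 2' and Q = '|S| >= 1'.

If |S| >= 1, then |S| >= 2.


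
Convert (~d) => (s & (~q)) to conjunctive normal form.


Step 1: Rewrite (¬d) → (s ∧ (¬q)) as ¬(¬d) ∨ (s ∧ (¬q)).
Step 2: Distribute ∨ over ∧.
Step 3: Eliminate any double negations (¬¬X = X).

(d | s) & (d | (~q))


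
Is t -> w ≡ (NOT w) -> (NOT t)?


Compare truth tables:
t | w | φ | ψ
-------------
F | F | T | T
T | F | F | F
F | T | T | T
T | T | T | T
The columns φ and ψ agree on every row.

Yes, they are logically equivalent.


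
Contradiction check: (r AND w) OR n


Truth table over {n, r, w}:
n | r | w | φ
-------------
F | F | F | F
T | F | F | T
F | T | F | F
T | T | F | T
F | F | T | F
T | F | T | T
F | T | T | T
T | T | T | T
Satisfying assignment at row 2: n=T, r=F, w=F gives T.

No, it is not a contradiction.


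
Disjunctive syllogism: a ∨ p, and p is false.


Disjunctive syllogism: from (P ∨ Q) and ¬P, infer Q.
One disjunct, 'p', is ruled out; the other must hold.

a


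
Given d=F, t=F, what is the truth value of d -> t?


Implication is false only when antecedent is true and consequent is false.
Substitute: d=F, t=F.
F -> F evaluates to T.

T


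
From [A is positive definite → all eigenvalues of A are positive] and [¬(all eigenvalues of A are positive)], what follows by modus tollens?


Modus tollens: from (P → Q) and ¬Q, infer ¬P.
Q = 'all eigenvalues of A are positive' is denied; since P → Q, P must also fail.

Not (A is positive definite).


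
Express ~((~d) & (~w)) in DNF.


Step 1: Apply De Morgan: ¬((¬d) ∧ (¬w)) = ¬(¬d) ∨ ¬(¬w).
Step 2: Eliminate any double negations (¬¬X = X).

d | w


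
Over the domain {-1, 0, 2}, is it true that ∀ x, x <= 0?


Evaluate the predicate on each element: -1:T, 0:T, 2:F.
Counterexample x = 2 fails the predicate.

F


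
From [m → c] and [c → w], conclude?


Hypothetical syllogism: from (P → Q) and (Q → R), infer (P → R).
Chain the two implications through the shared middle term 'c'.

m → w


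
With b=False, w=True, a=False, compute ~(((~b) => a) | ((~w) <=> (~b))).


Substitute b=False, w=True, a=False:
~b = True
(~b) => a = True => False = False
~w = False
~b = True
(~w) <=> (~b) = False <=> True = False
((~b) => a) | ((~w) <=> (~b)) = False | False = False
~(((~b) => a) | ((~w) <=> (~b))) = True

True


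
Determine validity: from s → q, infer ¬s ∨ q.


This matches the form of material implication: the conclusion follows in every model of the premises.

Valid.


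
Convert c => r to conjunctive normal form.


Step 1: Rewrite c → r as ¬c ∨ r.

(~c) | r


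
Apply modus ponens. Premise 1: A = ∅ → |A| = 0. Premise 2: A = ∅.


Modus ponens: from (P → Q) and P, infer Q.
P = 'A = ∅' is asserted, and P → Q holds, so Q follows.

|A| = 0.


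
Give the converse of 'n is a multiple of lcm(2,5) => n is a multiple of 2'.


The converse of (P → Q) is (Q → P). It is not in general equivalent to the original.
Here P = 'n is a multiple of lcm(2,5)' and Q = 'n is a multiple of 2'.

If n is a multiple of 2, then n is a multiple of lcm(2,5).


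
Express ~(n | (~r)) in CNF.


Step 1: Apply De Morgan: ¬(n ∨ (¬r)) = ¬n ∧ ¬(¬r).
Step 2: Eliminate any double negations (¬¬X = X).

(~n) & r


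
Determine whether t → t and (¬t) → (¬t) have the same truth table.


Compare truth tables:
t | φ | ψ
---------
F | T | T
T | T | T
The columns φ and ψ agree on every row.

Yes, they are logically equivalent.


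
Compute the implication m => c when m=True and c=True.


Implication is false only when antecedent is true and consequent is false.
Substitute: m=True, c=True.
True => True evaluates to True.

True


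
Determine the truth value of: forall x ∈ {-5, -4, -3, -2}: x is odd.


Evaluate the predicate on each element: -5:True, -4:False, -3:True, -2:False.
Counterexample x = -4 fails the predicate.

False


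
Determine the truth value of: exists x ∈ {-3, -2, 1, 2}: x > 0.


Evaluate the predicate on each element: -3:False, -2:False, 1:True, 2:True.
Witness x = 1 satisfies the predicate.

True


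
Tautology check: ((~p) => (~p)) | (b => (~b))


Build the truth table over {b, p}:
b | p | φ
---------
False | False | True
True | False | True
False | True | True
True | True | True
Every row evaluates to true.

Yes, it is a tautology.


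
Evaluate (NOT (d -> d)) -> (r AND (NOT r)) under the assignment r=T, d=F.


Substitute r=T, d=F:
d -> d = F -> F = T
NOT (d -> d) = F
NOT r = F
r AND (NOT r) = T AND F = F
(NOT (d -> d)) -> (r AND (NOT r)) = F -> F = T

T


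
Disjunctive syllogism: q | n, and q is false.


Disjunctive syllogism: from (P ∨ Q) and ¬P, infer Q.
One disjunct, 'q', is ruled out; the other must hold.

n


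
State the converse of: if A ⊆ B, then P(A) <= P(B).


The converse of (P → Q) is (Q → P). It is not in general equivalent to the original.
Here P = 'A ⊆ B' and Q = 'P(A) <= P(B)'.

If P(A) <= P(B), then A ⊆ B.


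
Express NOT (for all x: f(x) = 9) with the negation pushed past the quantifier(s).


¬(for all x: φ) = there exists x: ¬φ, and ¬(there exists x: φ) = for all x: ¬φ.
Apply to the universal statement.

there exists x: NOT(f(x) = 9)


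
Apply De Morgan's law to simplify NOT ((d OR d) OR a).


De Morgan: the negation of a disjunction is the conjunction of the negations.
Distribute NOT across OR, flipping it to AND, and negate each literal.

((NOT d) AND (NOT d)) AND (NOT a)


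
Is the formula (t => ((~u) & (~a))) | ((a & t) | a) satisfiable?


Search for a satisfying assignment over {a, t, u}.
Try a=False, t=False, u=False: the formula evaluates to True.
A satisfying assignment exists.

Satisfiable.


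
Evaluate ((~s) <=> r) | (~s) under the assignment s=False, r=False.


Substitute s=False, r=False:
~s = True
(~s) <=> r = True <=> False = False
~s = True
((~s) <=> r) | (~s) = False | True = True

True


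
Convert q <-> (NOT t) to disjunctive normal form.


Step 1: q ↔ (¬t) is true exactly when both agree: (q ∧ (¬t)) ∨ (¬q ∧ ¬(¬t)).
Step 2: Eliminate any double negations (¬¬X = X).

(q AND (NOT t)) OR ((NOT q) AND t)


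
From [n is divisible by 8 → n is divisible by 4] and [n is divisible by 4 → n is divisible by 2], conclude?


Hypothetical syllogism: from (P → Q) and (Q → R), infer (P → R).
Chain the two implications through the shared middle term 'n is divisible by 4'.

n is divisible by 8 → n is divisible by 2


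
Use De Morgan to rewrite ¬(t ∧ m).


De Morgan: the negation of a conjunction is the disjunction of the negations.
Distribute ¬ across ∧, flipping it to ∨, and negate each literal.

(¬t) ∨ (¬m)


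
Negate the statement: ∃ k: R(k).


¬(∀ x: φ) = ∃ x: ¬φ, and ¬(∃ x: φ) = ∀ x: ¬φ.
Apply to the existential statement.

∀ k: ¬(R(k))


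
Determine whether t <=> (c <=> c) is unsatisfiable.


Truth table over {c, t}:
c | t | φ
---------
False | False | False
True | False | False
False | True | True
True | True | True
Satisfying assignment at row 3: c=False, t=True gives True.

No, it is not a contradiction.


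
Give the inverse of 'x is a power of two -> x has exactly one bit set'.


The inverse of (P → Q) is (¬P → ¬Q). It is equivalent to the converse, not to the original.
Here P = 'x is a power of two' and Q = 'x has exactly one bit set'.

If not (x is a power of two), then not (x has exactly one bit set).


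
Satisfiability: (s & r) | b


Search for a satisfying assignment over {b, r, s}.
Try b=True, r=False, s=False: the formula evaluates to True.
A satisfying assignment exists.

Satisfiable.


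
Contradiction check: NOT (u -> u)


Truth table over {u}:
u | φ
-----
F | F
T | F
Every row is false.

Yes, it is a contradiction.


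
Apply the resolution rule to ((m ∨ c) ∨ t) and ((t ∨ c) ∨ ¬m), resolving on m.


The clauses contain complementary literals m and ¬m.
Resolution eliminates this pair and disjoins the remaining literals (merging duplicates).

(t ∨ c)


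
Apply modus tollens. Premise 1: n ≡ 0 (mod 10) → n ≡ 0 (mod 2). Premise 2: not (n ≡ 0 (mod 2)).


Modus tollens: from (P → Q) and ¬Q, infer ¬P.
Q = 'n ≡ 0 (mod 2)' is denied; since P → Q, P must also fail.

Not (n ≡ 0 (mod 10)).


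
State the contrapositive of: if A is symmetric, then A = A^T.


The contrapositive of (P → Q) is (¬Q → ¬P); it is logically equivalent to the original.
Here P = 'A is symmetric' and Q = 'A = A^T'.

If not (A = A^T), then not (A is symmetric).


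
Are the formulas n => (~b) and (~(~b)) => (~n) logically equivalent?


Compare truth tables:
b | n | φ | ψ
-------------
False | False | True | True
True | False | True | True
False | True | True | True
True | True | False | False
The columns φ and ψ agree on every row.

Yes, they are logically equivalent.


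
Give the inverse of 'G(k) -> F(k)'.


The inverse of (P → Q) is (¬P → ¬Q). It is equivalent to the converse, not to the original.
Here P = 'G(k)' and Q = 'F(k)'.

If not (G(k)), then not (F(k)).


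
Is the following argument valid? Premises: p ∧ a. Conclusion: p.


This matches the form of conjunction elimination: the conclusion follows in every model of the premises.

Valid.


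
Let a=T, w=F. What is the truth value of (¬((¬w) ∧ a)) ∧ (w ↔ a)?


Substitute a=T, w=F:
¬w = T
(¬w) ∧ a = T ∧ T = T
¬((¬w) ∧ a) = F
w ↔ a = F ↔ T = F
(¬((¬w) ∧ a)) ∧ (w ↔ a) = F ∧ F = F

F


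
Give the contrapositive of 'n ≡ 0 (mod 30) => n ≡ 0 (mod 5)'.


The contrapositive of (P → Q) is (¬Q → ¬P); it is logically equivalent to the original.
Here P = 'n ≡ 0 (mod 30)' and Q = 'n ≡ 0 (mod 5)'.

If not (n ≡ 0 (mod 5)), then not (n ≡ 0 (mod 30)).


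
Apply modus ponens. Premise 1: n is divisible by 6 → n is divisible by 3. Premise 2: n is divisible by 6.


Modus ponens: from (P → Q) and P, infer Q.
P = 'n is divisible by 6' is asserted, and P → Q holds, so Q follows.

n is divisible by 3.


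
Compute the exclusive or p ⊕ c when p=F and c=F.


Exclusive or is true when exactly one operand is true.
Substitute: p=F, c=F.
F ⊕ F evaluates to F.

F


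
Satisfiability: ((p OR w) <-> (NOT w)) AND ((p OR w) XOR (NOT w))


Check all 4 assignments over {p, w}:
p | w | φ
---------
F | F | F
T | F | F
F | T | F
T | T | F
No assignment makes the formula true.

Unsatisfiable.


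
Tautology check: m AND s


Build the truth table over {m, s}:
m | s | φ
---------
F | F | F
T | F | F
F | T | F
T | T | T
Counterexample at row 1: with m=F, s=F, the formula is F.

No, it is not a tautology.


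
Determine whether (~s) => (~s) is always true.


Build the truth table over {s}:
s | φ
-----
False | True
True | True
Every row evaluates to true.

Yes, it is a tautology.


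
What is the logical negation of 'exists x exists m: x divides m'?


Negation flips each quantifier (∀↔∃) and negates the inner predicate.
¬(exists x exists m: φ) = forall x forall m: ¬φ.

forall x forall m: ~(x divides m)


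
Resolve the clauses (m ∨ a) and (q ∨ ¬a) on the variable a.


The clauses contain complementary literals a and ¬a.
Resolution eliminates this pair and disjoins the remaining literals (merging duplicates).

(m ∨ q)


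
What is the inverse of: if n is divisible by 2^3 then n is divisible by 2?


The inverse of (P → Q) is (¬P → ¬Q). It is equivalent to the converse, not to the original.
Here P = 'n is divisible by 2^3' and Q = 'n is divisible by 2'.

If not (n is divisible by 2^3), then not (n is divisible by 2).


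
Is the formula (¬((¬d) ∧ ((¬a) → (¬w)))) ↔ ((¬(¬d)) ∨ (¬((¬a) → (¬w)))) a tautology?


Build the truth table over {a, d, w}:
a | d | w | φ
-------------
F | F | F | T
T | F | F | T
F | T | F | T
T | T | F | T
F | F | T | T
T | F | T | T
F | T | T | T
T | T | T | T
Every row evaluates to true.

Yes, it is a tautology.


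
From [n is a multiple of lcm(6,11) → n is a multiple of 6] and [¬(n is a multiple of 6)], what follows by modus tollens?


Modus tollens: from (P → Q) and ¬Q, infer ¬P.
Q = 'n is a multiple of 6' is denied; since P → Q, P must also fail.

Not (n is a multiple of lcm(6,11)).


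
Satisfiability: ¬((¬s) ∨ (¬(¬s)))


Check all 2 assignments over {s}:
s | φ
-----
F | F
T | F
No assignment makes the formula true.

Unsatisfiable.


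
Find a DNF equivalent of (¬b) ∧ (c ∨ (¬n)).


Step 1: Distribute ∧ over ∨: (¬b) ∧ (c ∨ (¬n)) = ((¬b) ∧ c) ∨ ((¬b) ∧ (¬n)).

((¬b) ∧ c) ∨ ((¬b) ∧ (¬n))


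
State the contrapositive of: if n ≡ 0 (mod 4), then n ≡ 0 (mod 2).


The contrapositive of (P → Q) is (¬Q → ¬P); it is logically equivalent to the original.
Here P = 'n ≡ 0 (mod 4)' and Q = 'n ≡ 0 (mod 2)'.

If not (n ≡ 0 (mod 2)), then not (n ≡ 0 (mod 4)).


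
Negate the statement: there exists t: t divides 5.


¬(for all x: φ) = there exists x: ¬φ, and ¬(there exists x: φ) = for all x: ¬φ.
Apply to the existential statement.

for all t: NOT(t divides 5)


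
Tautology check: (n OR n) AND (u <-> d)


Build the truth table over {d, n, u}:
d | n | u | φ
-------------
F | F | F | F
T | F | F | F
F | T | F | T
T | T | F | F
F | F | T | F
T | F | T | F
F | T | T | F
T | T | T | T
Counterexample at row 1: with d=F, n=F, u=F, the formula is F.

No, it is not a tautology.


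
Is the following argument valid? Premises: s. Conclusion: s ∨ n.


This matches the form of disjunction introduction: the conclusion follows in every model of the premises.

Valid.


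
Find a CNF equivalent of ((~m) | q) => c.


Step 1: Rewrite as ¬((¬m) ∨ q) ∨ c = (¬(¬m) ∧ ¬q) ∨ c.
Step 2: Distribute ∨ over ∧.
Step 3: Eliminate any double negations (¬¬X = X).

(m | c) & ((~q) | c)


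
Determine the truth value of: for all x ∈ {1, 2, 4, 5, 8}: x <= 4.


Evaluate the predicate on each element: 1:T, 2:T, 4:T, 5:F, 8:F.
Counterexample x = 5 fails the predicate.

F


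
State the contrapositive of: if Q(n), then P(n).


The contrapositive of (P → Q) is (¬Q → ¬P); it is logically equivalent to the original.
Here P = 'Q(n)' and Q = 'P(n)'.

If not (P(n)), then not (Q(n)).


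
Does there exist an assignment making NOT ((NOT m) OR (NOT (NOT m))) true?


Check all 2 assignments over {m}:
m | φ
-----
F | F
T | F
No assignment makes the formula true.

Unsatisfiable.


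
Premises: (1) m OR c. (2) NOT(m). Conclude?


Disjunctive syllogism: from (P ∨ Q) and ¬P, infer Q.
One disjunct, 'm', is ruled out; the other must hold.

c


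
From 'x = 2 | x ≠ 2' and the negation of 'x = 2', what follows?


Disjunctive syllogism: from (P ∨ Q) and ¬P, infer Q.
One disjunct, 'x = 2', is ruled out; the other must hold.

x ≠ 2


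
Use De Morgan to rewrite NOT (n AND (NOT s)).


De Morgan: the negation of a conjunction is the disjunction of the negations.
Distribute NOT across AND, flipping it to OR, and negate each literal.

(NOT n) OR s


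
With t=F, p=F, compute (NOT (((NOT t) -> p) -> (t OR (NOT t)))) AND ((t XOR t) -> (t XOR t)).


Substitute t=F, p=F:
NOT t = T
(NOT t) -> p = T -> F = F
NOT t = T
t OR (NOT t) = F OR T = T
((NOT t) -> p) -> (t OR (NOT t)) = F -> T = T
NOT (((NOT t) -> p) -> (t OR (NOT t))) = F
t XOR t = F XOR F = F
t XOR t = F XOR F = F
(t XOR t) -> (t XOR t) = F -> F = T
(NOT (((NOT t) -> p) -> (t OR (NOT t)))) AND ((t XOR t) -> (t XOR t)) = F AND T = F

F


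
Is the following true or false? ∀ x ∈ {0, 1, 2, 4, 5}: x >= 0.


Evaluate the predicate on each element: 0:T, 1:T, 2:T, 4:T, 5:T.
Every element satisfies the predicate.

T


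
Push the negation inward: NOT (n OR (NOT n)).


De Morgan: the negation of a disjunction is the conjunction of the negations.
Distribute NOT across OR, flipping it to AND, and negate each literal.

(NOT n) AND n


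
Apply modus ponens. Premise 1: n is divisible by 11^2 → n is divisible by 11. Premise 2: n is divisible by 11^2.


Modus ponens: from (P → Q) and P, infer Q.
P = 'n is divisible by 11^2' is asserted, and P → Q holds, so Q follows.

n is divisible by 11.


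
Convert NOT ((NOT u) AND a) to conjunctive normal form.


Step 1: Apply De Morgan: ¬((¬u) ∧ a) = ¬(¬u) ∨ ¬a.
Step 2: Eliminate any double negations (¬¬X = X).

u OR (NOT a)


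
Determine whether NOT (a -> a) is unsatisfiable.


Truth table over {a}:
a | φ
-----
F | F
T | F
Every row is false.

Yes, it is a contradiction.


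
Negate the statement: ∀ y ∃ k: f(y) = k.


Negation flips each quantifier (∀↔∃) and negates the inner predicate.
¬(∀ y ∃ k: φ) = ∃ y ∀ k: ¬φ.

∃ y ∀ k: ¬(f(y) = k)


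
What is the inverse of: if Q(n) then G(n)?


The inverse of (P → Q) is (¬P → ¬Q). It is equivalent to the converse, not to the original.
Here P = 'Q(n)' and Q = 'G(n)'.

If not (Q(n)), then not (G(n)).


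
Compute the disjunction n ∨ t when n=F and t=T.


Disjunction is false only when both operands are false.
Substitute: n=F, t=T.
F ∨ T evaluates to T.

T


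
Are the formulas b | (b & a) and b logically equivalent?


Compare truth tables:
a | b | φ | ψ
-------------
False | False | False | False
True | False | False | False
False | True | True | True
True | True | True | True
The columns φ and ψ agree on every row.

Yes, they are logically equivalent.


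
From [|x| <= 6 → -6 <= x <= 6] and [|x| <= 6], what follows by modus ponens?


Modus ponens: from (P → Q) and P, infer Q.
P = '|x| <= 6' is asserted, and P → Q holds, so Q follows.

-6 <= x <= 6.


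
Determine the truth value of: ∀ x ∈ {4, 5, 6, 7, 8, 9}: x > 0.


Evaluate the predicate on each element: 4:T, 5:T, 6:T, 7:T, 8:T, 9:T.
Every element satisfies the predicate.

T


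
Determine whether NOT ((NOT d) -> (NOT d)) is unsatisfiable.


Truth table over {d}:
d | φ
-----
F | F
T | F
Every row is false.

Yes, it is a contradiction.


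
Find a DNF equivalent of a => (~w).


Step 1: Rewrite a → (¬w) as ¬a ∨ (¬w).

(~a) | (~w)


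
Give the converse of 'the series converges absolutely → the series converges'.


The converse of (P → Q) is (Q → P). It is not in general equivalent to the original.
Here P = 'the series converges absolutely' and Q = 'the series converges'.

If the series converges, then the series converges absolutely.


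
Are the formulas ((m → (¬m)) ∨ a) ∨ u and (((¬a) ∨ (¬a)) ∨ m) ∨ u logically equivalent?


Compare truth tables:
a | m | u | φ | ψ
-----------------
F | F | F | T | T
T | F | F | T | F
F | T | F | F | T
T | T | F | T | T
F | F | T | T | T
T | F | T | T | T
F | T | T | T | T
T | T | T | T | T
They differ at row 2 (a=T, m=F, u=F): φ=T but ψ=F.

No, they are not logically equivalent.


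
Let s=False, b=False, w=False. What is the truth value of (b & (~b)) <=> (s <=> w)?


Substitute s=False, b=False, w=False:
~b = True
b & (~b) = False & True = False
s <=> w = False <=> False = True
(b & (~b)) <=> (s <=> w) = False <=> True = False

False


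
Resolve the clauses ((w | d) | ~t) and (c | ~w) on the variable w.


The clauses contain complementary literals w and ~w.
Resolution eliminates this pair and disjoins the remaining literals (merging duplicates).

((d | ~t) | c)


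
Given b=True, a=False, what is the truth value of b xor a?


Exclusive or is true when exactly one operand is true.
Substitute: b=True, a=False.
True xor False evaluates to True.

True


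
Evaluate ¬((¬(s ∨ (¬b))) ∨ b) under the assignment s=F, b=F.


Substitute s=F, b=F:
¬b = T
s ∨ (¬b) = F ∨ T = T
¬(s ∨ (¬b)) = F
(¬(s ∨ (¬b))) ∨ b = F ∨ F = F
¬((¬(s ∨ (¬b))) ∨ b) = T

T


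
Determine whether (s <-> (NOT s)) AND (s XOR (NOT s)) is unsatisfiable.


Truth table over {s}:
s | φ
-----
F | F
T | F
Every row is false.

Yes, it is a contradiction.


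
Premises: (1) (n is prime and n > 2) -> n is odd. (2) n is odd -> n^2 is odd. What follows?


Hypothetical syllogism: from (P → Q) and (Q → R), infer (P → R).
Chain the two implications through the shared middle term 'n is odd'.

(n is prime and n > 2) -> n^2 is odd


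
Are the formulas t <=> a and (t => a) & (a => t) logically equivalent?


Compare truth tables:
a | t | φ | ψ
-------------
False | False | True | True
True | False | False | False
False | True | False | False
True | True | True | True
The columns φ and ψ agree on every row.

Yes, they are logically equivalent.


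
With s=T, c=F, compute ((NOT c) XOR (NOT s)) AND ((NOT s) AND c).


Substitute s=T, c=F:
NOT c = T
NOT s = F
(NOT c) XOR (NOT s) = T XOR F = T
NOT s = F
(NOT s) AND c = F AND F = F
((NOT c) XOR (NOT s)) AND ((NOT s) AND c) = T AND F = F

F


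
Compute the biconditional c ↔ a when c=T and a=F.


Biconditional is true when both operands have the same truth value.
Substitute: c=T, a=F.
T ↔ F evaluates to F.

F


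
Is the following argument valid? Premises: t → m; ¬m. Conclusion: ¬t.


This matches the form of modus tollens: the conclusion follows in every model of the premises.

Valid.


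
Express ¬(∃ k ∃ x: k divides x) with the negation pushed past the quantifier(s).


Negation flips each quantifier (∀↔∃) and negates the inner predicate.
¬(∃ k ∃ x: φ) = ∀ k ∀ x: ¬φ.

∀ k ∀ x: ¬(k divides x)


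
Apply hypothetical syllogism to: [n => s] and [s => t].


Hypothetical syllogism: from (P → Q) and (Q → R), infer (P → R).
Chain the two implications through the shared middle term 's'.

n => t


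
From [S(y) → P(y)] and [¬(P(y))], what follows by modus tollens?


Modus tollens: from (P → Q) and ¬Q, infer ¬P.
Q = 'P(y)' is denied; since P → Q, P must also fail.

Not (S(y)).


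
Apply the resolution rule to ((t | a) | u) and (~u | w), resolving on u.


The clauses contain complementary literals u and ~u.
Resolution eliminates this pair and disjoins the remaining literals (merging duplicates).

((t | a) | w)


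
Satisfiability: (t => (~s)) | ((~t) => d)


Search for a satisfying assignment over {d, s, t}.
Try d=False, s=False, t=False: the formula evaluates to True.
A satisfying assignment exists.

Satisfiable.


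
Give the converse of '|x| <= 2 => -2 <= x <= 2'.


The converse of (P → Q) is (Q → P). It is not in general equivalent to the original.
Here P = '|x| <= 2' and Q = '-2 <= x <= 2'.

If -2 <= x <= 2, then |x| <= 2.
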